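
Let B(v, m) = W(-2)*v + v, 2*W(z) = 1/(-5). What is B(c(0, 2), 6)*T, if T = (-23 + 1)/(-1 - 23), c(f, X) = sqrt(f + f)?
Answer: 0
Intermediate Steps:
W(z) = -1/10 (W(z) = (1/2)/(-5) = (1/2)*(-1/5) = -1/10)
c(f, X) = sqrt(2)*sqrt(f) (c(f, X) = sqrt(2*f) = sqrt(2)*sqrt(f))
B(v, m) = 9*v/10 (B(v, m) = -v/10 + v = 9*v/10)
T = 11/12 (T = -22/(-24) = -22*(-1/24) = 11/12 ≈ 0.91667)
B(c(0, 2), 6)*T = (9*(sqrt(2)*sqrt(0))/10)*(11/12) = (9*(sqrt(2)*0)/10)*(11/12) = ((9/10)*0)*(11/12) = 0*(11/12) = 0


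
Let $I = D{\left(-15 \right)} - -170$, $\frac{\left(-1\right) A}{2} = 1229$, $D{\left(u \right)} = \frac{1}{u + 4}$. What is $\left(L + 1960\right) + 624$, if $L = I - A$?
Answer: $\frac{57331}{11} \approx 5211.9$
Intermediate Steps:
$D{\left(u \right)} = \frac{1}{4 + u}$
$A = -2458$ ($A = \left(-2\right) 1229 = -2458$)
$I = \frac{1869}{11}$ ($I = \frac{1}{4 - 15} - -170 = \frac{1}{-11} + 170 = - \frac{1}{11} + 170 = \frac{1869}{11} \approx 169.91$)
$L = \frac{28907}{11}$ ($L = \frac{1869}{11} - -2458 = \frac{1869}{11} + 2458 = \frac{28907}{11} \approx 2627.9$)
$\left(L + 1960\right) + 624 = \left(\frac{28907}{11} + 1960\right) + 624 = \frac{50467}{11} + 624 = \frac{57331}{11}$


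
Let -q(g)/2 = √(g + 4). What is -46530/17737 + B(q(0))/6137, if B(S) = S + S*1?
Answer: -285696506/108851969 ≈ -2.6246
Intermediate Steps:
q(g) = -2*√(4 + g) (q(g) = -2*√(g + 4) = -2*√(4 + g))
B(S) = 2*S (B(S) = S + S = 2*S)
-46530/17737 + B(q(0))/6137 = -46530/17737 + (2*(-2*√(4 + 0)))/6137 = -46530*1/17737 + (2*(-2*√4))*(1/6137) = -46530/17737 + (2*(-2*2))*(1/6137) = -46530/17737 + (2*(-4))*(1/6137) = -46530/17737 - 8*1/6137 = -46530/17737 - 8/6137 = -285696506/108851969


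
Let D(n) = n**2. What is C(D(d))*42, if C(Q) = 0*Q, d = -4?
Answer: 0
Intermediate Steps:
C(Q) = 0
C(D(d))*42 = 0*42 = 0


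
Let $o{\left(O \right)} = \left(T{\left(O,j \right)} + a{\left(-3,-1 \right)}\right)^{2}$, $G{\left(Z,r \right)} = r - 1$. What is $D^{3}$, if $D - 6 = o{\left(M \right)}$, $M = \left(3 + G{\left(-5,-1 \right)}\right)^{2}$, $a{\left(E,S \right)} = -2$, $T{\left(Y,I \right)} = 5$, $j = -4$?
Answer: $3375$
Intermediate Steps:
$G{\left(Z,r \right)} = -1 + r$
$M = 1$ ($M = \left(3 - 2\right)^{2} = 1^{2} = 1$)
$o{\left(O \right)} = 9$ ($o{\left(O \right)} = \left(5 - 2\right)^{2} = 3^{2} = 9$)
$D = 15$ ($D = 6 + 9 = 15$)
$D^{3} = 15^{3} = 3375$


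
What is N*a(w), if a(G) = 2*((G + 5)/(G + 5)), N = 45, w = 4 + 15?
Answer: 90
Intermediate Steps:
w = 19
a(G) = 2 (a(G) = 2*((5 + G)/(5 + G)) = 2*1 = 2)
N*a(w) = 45*2 = 90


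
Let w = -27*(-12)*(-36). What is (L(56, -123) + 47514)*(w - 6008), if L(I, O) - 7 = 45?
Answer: -840586352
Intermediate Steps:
L(I, O) = 52 (L(I, O) = 7 + 45 = 52)
w = -11664 (w = 324*(-36) = -11664)
(L(56, -123) + 47514)*(w - 6008) = (52 + 47514)*(-11664 - 6008) = 47566*(-17672) = -840586352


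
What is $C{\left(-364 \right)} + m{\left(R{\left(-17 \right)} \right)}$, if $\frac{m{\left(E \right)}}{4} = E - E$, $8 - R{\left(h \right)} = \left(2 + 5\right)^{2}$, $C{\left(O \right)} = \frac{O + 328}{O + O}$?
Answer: $\frac{9}{182} \approx 0.049451$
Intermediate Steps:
$C{\left(O \right)} = \frac{328 + O}{2 O}$
$R{\left(h \right)} = -41$ ($R{\left(h \right)} = 8 - \left(2 + 5\right)^{2} = 8 - 7^{2} = 8 - 49 = -41$)
$m{\left(E \right)} = 0$ ($m{\left(E \right)} = 4 \left(E - E\right) = 4 \cdot 0 = 0$)
$C{\left(-364 \right)} + m{\left(R{\left(-17 \right)} \right)} = \frac{328 - 364}{2 \left(-364\right)} + 0 = \frac{1}{2} \left(- \frac{1}{364}\right) \left(-36\right) + 0 = \frac{9}{182} + 0 = \frac{9}{182}$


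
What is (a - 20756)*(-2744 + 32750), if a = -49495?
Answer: -2107951506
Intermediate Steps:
(a - 20756)*(-2744 + 32750) = (-49495 - 20756)*(-2744 + 32750) = -70251*30006 = -2107951506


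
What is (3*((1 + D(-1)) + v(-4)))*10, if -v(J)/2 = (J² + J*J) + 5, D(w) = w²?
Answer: -2160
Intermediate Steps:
v(J) = -10 - 4*J² (v(J) = -2*((J² + J*J) + 5) = -2*((J² + J²) + 5) = -2*(2*J² + 5) = -2*(5 + 2*J²) = -10 - 4*J²)
(3*((1 + D(-1)) + v(-4)))*10 = (3*((1 + (-1)²) + (-10 - 4*(-4)²)))*10 = (3*((1 + 1) + (-10 - 4*16)))*10 = (3*(2 + (-10 - 64)))*10 = (3*(2 - 74))*10 = (3*(-72))*10 = -216*10 = -2160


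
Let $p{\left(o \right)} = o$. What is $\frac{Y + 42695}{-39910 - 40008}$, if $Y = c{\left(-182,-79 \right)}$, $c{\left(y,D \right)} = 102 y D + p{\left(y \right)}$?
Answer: $- \frac{1509069}{79918} \approx -18.883$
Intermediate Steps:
$c{\left(y,D \right)} = y + 102 D y$ ($c{\left(y,D \right)} = 102 y D + y = 102 D y + y = y + 102 D y$)
$Y = 1466374$ ($Y = - 182 \left(1 + 102 \left(-79\right)\right) = - 182 \left(1 - 8058\right) = \left(-182\right) \left(-8057\right) = 1466374$)
$\frac{Y + 42695}{-39910 - 40008} = \frac{1466374 + 42695}{-39910 - 40008} = \frac{1509069}{-79918} = 1509069 \left(- \frac{1}{79918}\right) = - \frac{1509069}{79918}$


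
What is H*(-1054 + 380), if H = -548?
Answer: 369352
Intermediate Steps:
H*(-1054 + 380) = -548*(-1054 + 380) = -548*(-674) = 369352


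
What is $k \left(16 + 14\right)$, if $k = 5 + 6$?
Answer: $330$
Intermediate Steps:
$k = 11$
$k \left(16 + 14\right) = 11 \left(16 + 14\right) = 11 \cdot 30 = 330$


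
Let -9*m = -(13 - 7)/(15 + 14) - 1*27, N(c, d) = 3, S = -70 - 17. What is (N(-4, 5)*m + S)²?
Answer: 5107600/841 ≈ 6073.3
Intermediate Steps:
S = -87
m = 263/87 (m = -(-(13 - 7)/(15 + 14) - 1*27)/9 = -(-6/29 - 27)/9 = -⅑*(-789/29) = 263/87 ≈ 3.0230)
(N(-4, 5)*m + S)² = (3*(263/87) - 87)² = (263/29 - 87)² = (-2260/29)² = 5107600/841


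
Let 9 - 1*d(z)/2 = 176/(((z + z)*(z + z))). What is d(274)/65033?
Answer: 337820/1220604377 ≈ 0.00027676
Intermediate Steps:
d(z) = 18 - 88/z² (d(z) = 18 - 352/((z + z)*(z + z)) = 18 - 352/((2*z)*(2*z)) = 18 - 352/(4*z²) = 18 - 352*1/(4*z²) = 18 - 88/z²)
d(274)/65033 = (18 - 88/274²)/65033 = (18 - 88*1/75076)*(1/65033) = (18 - 22/18769)*(1/65033) = (337820/18769)*(1/65033) = 337820/1220604377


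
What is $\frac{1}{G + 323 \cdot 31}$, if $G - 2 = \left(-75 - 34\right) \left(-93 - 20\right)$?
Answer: $\frac{1}{22332} \approx 4.4779 \cdot 10^{-5}$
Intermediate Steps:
$G = 12319$ ($G = 2 + \left(-75 - 34\right) \left(-93 - 20\right) = 2 + \left(-75 - 34\right) \left(-113\right) = 2 - -12317 = 2 + 12317 = 12319$)
$\frac{1}{G + 323 \cdot 31} = \frac{1}{12319 + 323 \cdot 31} = \frac{1}{12319 + 10013} = \frac{1}{22332}$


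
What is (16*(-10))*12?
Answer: -1920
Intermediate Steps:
(16*(-10))*12 = -160*12 = -1920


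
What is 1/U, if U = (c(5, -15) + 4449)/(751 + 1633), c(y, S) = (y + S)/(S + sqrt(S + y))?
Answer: 498573072/930566207 - 4768*I*sqrt(10)/930566207 ≈ 0.53577 - 1.6203e-5*I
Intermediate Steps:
c(y, S) = (S + y)/(S + sqrt(S + y))
U = 4449/2384 - 5/(1192*(-15 + I*sqrt(10))) (U = ((-15 + 5)/(-15 + sqrt(-15 + 5)) + 4449)/(751 + 1633) = (-10/(-15 + sqrt(-10)) + 4449)/2384 = (-10/(-15 + I*sqrt(10)) + 4449)*(1/2384) = (4449 - 10/(-15 + I*sqrt(10)))*(1/2384) = 4449/2384 - 5/(1192*(-15 + I*sqrt(10))) ≈ 1.8665 + 5.6445e-5*I)
1/U = 1/(209133/112048 + I*sqrt(10)/56024)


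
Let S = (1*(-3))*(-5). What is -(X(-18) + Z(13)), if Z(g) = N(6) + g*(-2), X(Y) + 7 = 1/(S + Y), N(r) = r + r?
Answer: 64/3 ≈ 21.333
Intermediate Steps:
S = 15 (S = -3*(-5) = 15)
N(r) = 2*r
X(Y) = -7 + 1/(15 + Y)
Z(g) = 12 - 2*g (Z(g) = 2*6 + g*(-2) = 12 - 2*g)
-(X(-18) + Z(13)) = -((-104 - 7*(-18))/(15 - 18) + (12 - 2*13)) = -((-104 + 126)/(-3) + (12 - 26)) = -(-1/3*22 - 14) = -(-22/3 - 14) = -1*(-64/3) = 64/3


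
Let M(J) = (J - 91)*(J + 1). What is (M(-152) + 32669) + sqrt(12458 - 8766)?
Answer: 69362 + 2*sqrt(923) ≈ 69423.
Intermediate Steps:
M(J) = (1 + J)*(-91 + J) (M(J) = (-91 + J)*(1 + J) = (1 + J)*(-91 + J))
(M(-152) + 32669) + sqrt(12458 - 8766) = ((-91 + (-152)**2 - 90*(-152)) + 32669) + sqrt(12458 - 8766) = ((-91 + 23104 + 13680) + 32669) + sqrt(3692) = (36693 + 32669) + 2*sqrt(923) = 69362 + 2*sqrt(923)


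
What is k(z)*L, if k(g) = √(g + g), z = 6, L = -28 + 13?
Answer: -30*√3 ≈ -51.962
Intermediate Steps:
L = -15
k(g) = √2*√g (k(g) = √(2*g) = √2*√g)
k(z)*L = (√2*√6)*(-15) = (2*√3)*(-15) = -30*√3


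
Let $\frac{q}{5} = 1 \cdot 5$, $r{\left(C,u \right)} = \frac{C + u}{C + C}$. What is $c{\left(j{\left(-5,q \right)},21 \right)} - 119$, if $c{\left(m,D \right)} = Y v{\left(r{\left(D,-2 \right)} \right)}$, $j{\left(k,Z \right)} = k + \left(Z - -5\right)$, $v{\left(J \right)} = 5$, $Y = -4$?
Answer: $-139$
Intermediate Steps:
$r{\left(C,u \right)} = \frac{C + u}{2 C}$
$q = 25$ ($q = 5 \cdot 1 \cdot 5 = 5 \cdot 5 = 25$)
$j{\left(k,Z \right)} = 5 + Z + k$ ($j{\left(k,Z \right)} = k + \left(Z + 5\right) = k + \left(5 + Z\right) = 5 + Z + k$)
$c{\left(m,D \right)} = -20$ ($c{\left(m,D \right)} = \left(-4\right) 5 = -20$)
$c{\left(j{\left(-5,q \right)},21 \right)} - 119 = -20 - 119 = -139$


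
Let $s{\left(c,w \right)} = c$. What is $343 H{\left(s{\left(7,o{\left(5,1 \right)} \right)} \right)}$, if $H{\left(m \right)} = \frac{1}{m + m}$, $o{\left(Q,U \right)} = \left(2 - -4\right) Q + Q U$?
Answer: $\frac{49}{2} \approx 24.5$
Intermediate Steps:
$o{\left(Q,U \right)} = 6 Q + Q U$ ($o{\left(Q,U \right)} = \left(2 + 4\right) Q + Q U = 6 Q + Q U$)
$H{\left(m \right)} = \frac{1}{2 m}$
$343 H{\left(s{\left(7,o{\left(5,1 \right)} \right)} \right)} = 343 \frac{1}{2 \cdot 7} = 343 \cdot \frac{1}{2} \cdot \frac{1}{7} = 343 \cdot \frac{1}{14} = \frac{49}{2}$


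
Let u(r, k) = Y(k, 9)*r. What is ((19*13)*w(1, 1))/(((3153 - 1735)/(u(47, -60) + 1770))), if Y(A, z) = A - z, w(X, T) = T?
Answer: -363831/1418 ≈ -256.58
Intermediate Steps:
u(r, k) = r*(-9 + k) (u(r, k) = (k - 1*9)*r = (k - 9)*r = (-9 + k)*r = r*(-9 + k))
((19*13)*w(1, 1))/(((3153 - 1735)/(u(47, -60) + 1770))) = ((19*13)*1)/(((3153 - 1735)/(47*(-9 - 60) + 1770))) = (247*1)/((1418/(47*(-69) + 1770))) = 247/((1418/(-3243 + 1770))) = 247/((1418/(-1473))) = 247/((1418*(-1/1473))) = 247/(-1418/1473) = 247*(-1473/1418) = -363831/1418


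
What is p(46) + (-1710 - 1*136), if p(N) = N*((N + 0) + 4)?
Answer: 454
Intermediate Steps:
p(N) = N*(4 + N) (p(N) = N*(N + 4) = N*(4 + N))
p(46) + (-1710 - 1*136) = 46*(4 + 46) + (-1710 - 1*136) = 46*50 + (-1710 - 136) = 2300 - 1846 = 454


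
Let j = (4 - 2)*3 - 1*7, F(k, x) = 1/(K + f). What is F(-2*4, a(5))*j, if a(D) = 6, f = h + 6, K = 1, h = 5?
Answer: -1/12 ≈ -0.083333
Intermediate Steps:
f = 11 (f = 5 + 6 = 11)
F(k, x) = 1/12 (F(k, x) = 1/(1 + 11) = 1/12)
j = -1 (j = 2*3 - 7 = 6 - 7 = -1)
F(-2*4, a(5))*j = (1/12)*(-1) = -1/12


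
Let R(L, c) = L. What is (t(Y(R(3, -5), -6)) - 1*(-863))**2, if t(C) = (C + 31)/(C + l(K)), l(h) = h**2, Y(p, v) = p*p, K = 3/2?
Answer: 60824401/81 ≈ 7.5092e+5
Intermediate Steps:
K = 3/2 (K = 3*(1/2) = 3/2 ≈ 1.5000)
Y(p, v) = p**2
t(C) = (31 + C)/(9/4 + C) (t(C) = (C + 31)/(C + (3/2)**2) = (31 + C)/(C + 9/4) = (31 + C)/(9/4 + C))
(t(Y(R(3, -5), -6)) - 1*(-863))**2 = (4*(31 + 3**2)/(9 + 4*3**2) - 1*(-863))**2 = (4*(31 + 9)/(9 + 4*9) + 863)**2 = (4*40/(9 + 36) + 863)**2 = (4*40/45 + 863)**2 = (4*(1/45)*40 + 863)**2 = (32/9 + 863)**2 = (7799/9)**2 = 60824401/81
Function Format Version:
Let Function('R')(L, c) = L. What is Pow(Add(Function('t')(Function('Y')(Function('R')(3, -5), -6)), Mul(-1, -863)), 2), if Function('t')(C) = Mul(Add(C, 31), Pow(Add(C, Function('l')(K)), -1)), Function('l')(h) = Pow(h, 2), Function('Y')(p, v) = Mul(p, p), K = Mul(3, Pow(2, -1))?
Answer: Rational(60824401, 81) ≈ 7.5092e+5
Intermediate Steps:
K = Rational(3, 2) (K = Mul(3, Rational(1, 2)) = Rational(3, 2) ≈ 1.5000)
Function('Y')(p, v) = Pow(p, 2)
Function('t')(C) = Mul(Pow(Add(Rational(9, 4), C), -1), Add(31, C)) (Function('t')(C) = Mul(Add(C, 31), Pow(Add(C, Pow(Rational(3, 2), 2)), -1)) = Mul(Add(31, C), Pow(Add(C, Rational(9, 4)), -1)) = Mul(Add(31, C), Pow(Add(Rational(9, 4), C), -1)) = Mul(Pow(Add(Rational(9, 4), C), -1), Add(31, C)))
Pow(Add(Function('t')(Function('Y')(Function('R')(3, -5), -6)), Mul(-1, -863)), 2) = Pow(Add(Mul(4, Pow(Add(9, Mul(4, Pow(3, 2))), -1), Add(31, Pow(3, 2))), Mul(-1, -863)), 2) = Pow(Add(Mul(4, Pow(Add(9, Mul(4, 9)), -1), Add(31, 9)), 863), 2) = Pow(Add(Mul(4, Pow(Add(9, 36), -1), 40), 863), 2) = Pow(Add(Mul(4, Pow(45, -1), 40), 863), 2) = Pow(Add(Mul(4, Rational(1, 45), 40), 863), 2) = Pow(Add(Rational(32, 9), 863), 2) = Pow(Rational(7799, 9), 2) = Rational(60824401, 81)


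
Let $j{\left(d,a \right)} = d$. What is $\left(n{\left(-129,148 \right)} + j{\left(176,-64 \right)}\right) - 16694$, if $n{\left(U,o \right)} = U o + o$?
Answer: $-35462$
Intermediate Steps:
$n{\left(U,o \right)} = o + U o$
$\left(n{\left(-129,148 \right)} + j{\left(176,-64 \right)}\right) - 16694 = \left(148 \left(1 - 129\right) + 176\right) - 16694 = \left(148 \left(-128\right) + 176\right) - 16694 = \left(-18944 + 176\right) - 16694 = -18768 - 16694 = -35462$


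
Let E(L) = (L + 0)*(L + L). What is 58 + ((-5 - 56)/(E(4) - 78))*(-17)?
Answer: 1631/46 ≈ 35.457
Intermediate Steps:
E(L) = 2*L² (E(L) = L*(2*L) = 2*L²)
58 + ((-5 - 56)/(E(4) - 78))*(-17) = 58 + ((-5 - 56)/(2*4² - 78))*(-17) = 58 - 61/(2*16 - 78)*(-17) = 58 - 61/(32 - 78)*(-17) = 58 - 61/(-46)*(-17) = 58 - 61*(-1/46)*(-17) = 58 + (61/46)*(-17) = 58 - 1037/46 = 1631/46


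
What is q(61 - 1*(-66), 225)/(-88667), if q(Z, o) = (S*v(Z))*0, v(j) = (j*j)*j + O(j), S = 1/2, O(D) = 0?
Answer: 0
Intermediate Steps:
S = ½ (S = 1*(½) = ½ ≈ 0.50000)
v(j) = j³ (v(j) = (j*j)*j + 0 = j²*j + 0 = j³ + 0 = j³)
q(Z, o) = 0 (q(Z, o) = (Z³/2)*0 = 0)
q(61 - 1*(-66), 225)/(-88667) = 0/(-88667) = 0*(-1/88667) = 0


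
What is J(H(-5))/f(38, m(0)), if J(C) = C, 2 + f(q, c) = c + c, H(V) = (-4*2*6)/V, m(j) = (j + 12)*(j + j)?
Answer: -24/5 ≈ -4.8000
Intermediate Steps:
m(j) = 2*j*(12 + j) (m(j) = (12 + j)*(2*j) = 2*j*(12 + j))
H(V) = -48/V (H(V) = (-8*6)/V = -48/V)
f(q, c) = -2 + 2*c (f(q, c) = -2 + (c + c) = -2 + 2*c)
J(H(-5))/f(38, m(0)) = (-48/(-5))/(-2 + 2*(2*0*(12 + 0))) = (-48*(-⅕))/(-2 + 2*(2*0*12)) = 48/(5*(-2 + 2*0)) = 48/(5*(-2 + 0)) = (48/5)/(-2) = (48/5)*(-½) = -24/5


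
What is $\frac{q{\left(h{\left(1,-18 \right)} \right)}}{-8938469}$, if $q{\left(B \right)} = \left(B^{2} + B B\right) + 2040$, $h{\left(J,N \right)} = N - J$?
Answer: $- \frac{2762}{8938469} \approx -0.000309$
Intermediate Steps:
$q{\left(B \right)} = 2040 + 2 B^{2}$ ($q{\left(B \right)} = \left(B^{2} + B^{2}\right) + 2040 = 2 B^{2} + 2040 = 2040 + 2 B^{2}$)
$\frac{q{\left(h{\left(1,-18 \right)} \right)}}{-8938469} = \frac{2040 + 2 \left(-18 - 1\right)^{2}}{-8938469} = \left(2040 + 2 \left(-18 - 1\right)^{2}\right) \left(- \frac{1}{8938469}\right) = \left(2040 + 2 \left(-19\right)^{2}\right) \left(- \frac{1}{8938469}\right) = \left(2040 + 2 \cdot 361\right) \left(- \frac{1}{8938469}\right) = \left(2040 + 722\right) \left(- \frac{1}{8938469}\right) = 2762 \left(- \frac{1}{8938469}\right) = - \frac{2762}{8938469}$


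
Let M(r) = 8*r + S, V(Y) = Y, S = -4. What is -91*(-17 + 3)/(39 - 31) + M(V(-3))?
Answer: 525/4 ≈ 131.25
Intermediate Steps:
M(r) = -4 + 8*r (M(r) = 8*r - 4 = -4 + 8*r)
-91*(-17 + 3)/(39 - 31) + M(V(-3)) = -91*(-17 + 3)/(39 - 31) + (-4 + 8*(-3)) = -(-1274)/8 + (-4 - 24) = -(-1274)/8 - 28 = -91*(-7/4) - 28 = 637/4 - 28 = 525/4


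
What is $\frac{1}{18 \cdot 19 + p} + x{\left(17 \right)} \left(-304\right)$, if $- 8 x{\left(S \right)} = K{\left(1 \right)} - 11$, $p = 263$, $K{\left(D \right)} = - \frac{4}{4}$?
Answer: $- \frac{275879}{605} \approx -456.0$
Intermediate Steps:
$K{\left(D \right)} = -1$ ($K{\left(D \right)} = \left(-4\right) \frac{1}{4} = -1$)
$x{\left(S \right)} = \frac{3}{2}$ ($x{\left(S \right)} = - \frac{-1 - 11}{8} = \left(- \frac{1}{8}\right) \left(-12\right) = \frac{3}{2}$)
$\frac{1}{18 \cdot 19 + p} + x{\left(17 \right)} \left(-304\right) = \frac{1}{18 \cdot 19 + 263} + \frac{3}{2} \left(-304\right) = \frac{1}{342 + 263} - 456 = \frac{1}{605} - 456 = - \frac{275879}{605}$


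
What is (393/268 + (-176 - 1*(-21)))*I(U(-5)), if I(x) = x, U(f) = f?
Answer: 205735/268 ≈ 767.67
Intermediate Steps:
(393/268 + (-176 - 1*(-21)))*I(U(-5)) = (393/268 + (-176 - 1*(-21)))*(-5) = (393*(1/268) + (-176 + 21))*(-5) = (393/268 - 155)*(-5) = -41147/268*(-5) = 205735/268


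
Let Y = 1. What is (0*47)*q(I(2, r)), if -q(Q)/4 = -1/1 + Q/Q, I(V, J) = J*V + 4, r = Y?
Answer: 0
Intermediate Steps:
r = 1
I(V, J) = 4 + J*V
q(Q) = 0 (q(Q) = -4*(-1/1 + Q/Q) = -4*(-1*1 + 1) = -4*(-1 + 1) = -4*0 = 0)
(0*47)*q(I(2, r)) = (0*47)*0 = 0*0 = 0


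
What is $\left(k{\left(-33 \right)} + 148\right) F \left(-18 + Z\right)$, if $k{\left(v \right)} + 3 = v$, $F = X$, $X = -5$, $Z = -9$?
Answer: $15120$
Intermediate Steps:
$F = -5$
$k{\left(v \right)} = -3 + v$
$\left(k{\left(-33 \right)} + 148\right) F \left(-18 + Z\right) = \left(\left(-3 - 33\right) + 148\right) \left(- 5 \left(-18 - 9\right)\right) = \left(-36 + 148\right) \left(\left(-5\right) \left(-27\right)\right) = 112 \cdot 135 = 15120$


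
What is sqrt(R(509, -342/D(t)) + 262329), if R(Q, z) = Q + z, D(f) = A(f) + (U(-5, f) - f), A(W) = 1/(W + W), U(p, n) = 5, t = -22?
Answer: sqrt(370312732046)/1187 ≈ 512.67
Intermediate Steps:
A(W) = 1/(2*W)
D(f) = 5 + 1/(2*f) - f (D(f) = 1/(2*f) + (5 - f) = 5 + 1/(2*f) - f)
sqrt(R(509, -342/D(t)) + 262329) = sqrt((509 - 342/(5 + (1/2)/(-22) - 1*(-22))) + 262329) = sqrt((509 - 342/(5 + (1/2)*(-1/22) + 22)) + 262329) = sqrt((509 - 342/(5 - 1/44 + 22)) + 262329) = sqrt((509 - 342/1187/44) + 262329) = sqrt((509 - 342*44/1187) + 262329) = sqrt((509 - 15048/1187) + 262329) = sqrt(589135/1187 + 262329) = sqrt(311973658/1187) = sqrt(370312732046)/1187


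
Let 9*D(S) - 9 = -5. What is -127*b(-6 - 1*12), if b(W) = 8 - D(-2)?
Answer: -8636/9 ≈ -959.56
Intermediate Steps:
D(S) = 4/9 (D(S) = 1 + (1/9)*(-5) = 1 - 5/9 = 4/9)
b(W) = 68/9 (b(W) = 8 - 1*4/9 = 8 - 4/9 = 68/9)
-127*b(-6 - 1*12) = -127*68/9 = -8636/9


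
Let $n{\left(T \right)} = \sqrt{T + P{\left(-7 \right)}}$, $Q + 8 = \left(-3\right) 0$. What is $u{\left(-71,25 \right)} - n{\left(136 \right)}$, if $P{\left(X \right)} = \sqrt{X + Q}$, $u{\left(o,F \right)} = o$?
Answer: $-71 - \sqrt{136 + i \sqrt{15}} \approx -82.663 - 0.16604 i$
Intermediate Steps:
$Q = -8$ ($Q = -8 - 0 = -8 + 0 = -8$)
$P{\left(X \right)} = \sqrt{-8 + X}$ ($P{\left(X \right)} = \sqrt{X - 8} = \sqrt{-8 + X}$)
$n{\left(T \right)} = \sqrt{T + i \sqrt{15}}$ ($n{\left(T \right)} = \sqrt{T + \sqrt{-8 - 7}} = \sqrt{T + \sqrt{-15}} = \sqrt{T + i \sqrt{15}}$)
$u{\left(-71,25 \right)} - n{\left(136 \right)} = -71 - \sqrt{136 + i \sqrt{15}}$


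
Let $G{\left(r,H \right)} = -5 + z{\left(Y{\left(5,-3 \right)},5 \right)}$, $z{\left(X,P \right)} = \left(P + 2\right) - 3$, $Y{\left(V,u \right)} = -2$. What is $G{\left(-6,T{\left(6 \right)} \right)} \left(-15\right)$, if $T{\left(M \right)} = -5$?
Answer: $15$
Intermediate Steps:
$z{\left(X,P \right)} = -1 + P$ ($z{\left(X,P \right)} = \left(2 + P\right) - 3 = -1 + P$)
$G{\left(r,H \right)} = -1$ ($G{\left(r,H \right)} = -5 + \left(-1 + 5\right) = -5 + 4 = -1$)
$G{\left(-6,T{\left(6 \right)} \right)} \left(-15\right) = \left(-1\right) \left(-15\right) = 15$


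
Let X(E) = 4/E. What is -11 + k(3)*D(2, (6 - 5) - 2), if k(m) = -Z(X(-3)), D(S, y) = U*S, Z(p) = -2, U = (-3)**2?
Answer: 25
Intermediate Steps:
U = 9
D(S, y) = 9*S
k(m) = 2 (k(m) = -1*(-2) = 2)
-11 + k(3)*D(2, (6 - 5) - 2) = -11 + 2*(9*2) = -11 + 2*18 = -11 + 36 = 25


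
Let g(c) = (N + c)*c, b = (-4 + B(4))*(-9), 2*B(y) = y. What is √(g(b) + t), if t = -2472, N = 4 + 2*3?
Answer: 4*I*√123 ≈ 44.362*I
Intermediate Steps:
B(y) = y/2
N = 10 (N = 4 + 6 = 10)
b = 18 (b = (-4 + (½)*4)*(-9) = (-4 + 2)*(-9) = -2*(-9) = 18)
g(c) = c*(10 + c) (g(c) = (10 + c)*c = c*(10 + c))
√(g(b) + t) = √(18*(10 + 18) - 2472) = √(18*28 - 2472) = √(504 - 2472) = √(-1968) = 4*I*√123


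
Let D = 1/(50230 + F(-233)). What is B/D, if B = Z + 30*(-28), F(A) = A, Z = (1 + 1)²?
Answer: -41797492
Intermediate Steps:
Z = 4 (Z = 2² = 4)
D = 1/49997 (D = 1/(50230 - 233) = 1/49997 ≈ 2.0001e-5)
B = -836 (B = 4 + 30*(-28) = 4 - 840 = -836)
B/D = -836/1/49997 = -836*49997 = -41797492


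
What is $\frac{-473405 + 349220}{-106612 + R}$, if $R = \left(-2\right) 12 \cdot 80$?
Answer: $\frac{124185}{108532} \approx 1.1442$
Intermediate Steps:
$R = -1920$ ($R = \left(-24\right) 80 = -1920$)
$\frac{-473405 + 349220}{-106612 + R} = \frac{-473405 + 349220}{-106612 - 1920} = - \frac{124185}{-108532} = \left(-124185\right) \left(- \frac{1}{108532}\right) = \frac{124185}{108532}$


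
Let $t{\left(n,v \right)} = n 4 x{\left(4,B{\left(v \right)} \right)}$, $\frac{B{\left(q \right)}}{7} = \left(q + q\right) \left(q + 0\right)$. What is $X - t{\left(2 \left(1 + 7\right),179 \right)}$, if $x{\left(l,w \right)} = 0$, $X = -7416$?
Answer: $-7416$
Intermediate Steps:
$B{\left(q \right)} = 14 q^{2}$ ($B{\left(q \right)} = 7 \left(q + q\right) \left(q + 0\right) = 7 \cdot 2 q q = 7 \cdot 2 q^{2} = 14 q^{2}$)
$t{\left(n,v \right)} = 0$ ($t{\left(n,v \right)} = n 4 \cdot 0 = 4 n 0 = 0$)
$X - t{\left(2 \left(1 + 7\right),179 \right)} = -7416 - 0 = -7416 + 0 = -7416$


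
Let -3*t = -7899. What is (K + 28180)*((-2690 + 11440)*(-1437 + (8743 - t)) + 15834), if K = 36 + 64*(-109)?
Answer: 868813364160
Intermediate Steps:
t = 2633 (t = -1/3*(-7899) = 2633)
K = -6940 (K = 36 - 6976 = -6940)
(K + 28180)*((-2690 + 11440)*(-1437 + (8743 - t)) + 15834) = (-6940 + 28180)*((-2690 + 11440)*(-1437 + (8743 - 1*2633)) + 15834) = 21240*(8750*(-1437 + (8743 - 2633)) + 15834) = 21240*(8750*(-1437 + 6110) + 15834) = 21240*(8750*4673 + 15834) = 21240*(40888750 + 15834) = 21240*40904584 = 868813364160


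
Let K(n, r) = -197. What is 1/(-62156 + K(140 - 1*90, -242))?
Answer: -1/62353 ≈ -1.6038e-5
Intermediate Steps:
1/(-62156 + K(140 - 1*90, -242)) = 1/(-62156 - 197) = 1/(-62353) = -1/62353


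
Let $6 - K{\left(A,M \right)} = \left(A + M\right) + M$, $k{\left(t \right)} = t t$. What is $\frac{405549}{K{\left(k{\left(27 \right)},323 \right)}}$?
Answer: $- \frac{405549}{1369} \approx -296.24$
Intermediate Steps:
$k{\left(t \right)} = t^{2}$
$K{\left(A,M \right)} = 6 - A - 2 M$ ($K{\left(A,M \right)} = 6 - \left(\left(A + M\right) + M\right) = 6 - \left(A + 2 M\right) = 6 - A - 2 M$)
$\frac{405549}{K{\left(k{\left(27 \right)},323 \right)}} = \frac{405549}{6 - 27^{2} - 646} = \frac{405549}{6 - 729 - 646} = \frac{405549}{-1369} = 405549 \left(- \frac{1}{1369}\right) = - \frac{405549}{1369}$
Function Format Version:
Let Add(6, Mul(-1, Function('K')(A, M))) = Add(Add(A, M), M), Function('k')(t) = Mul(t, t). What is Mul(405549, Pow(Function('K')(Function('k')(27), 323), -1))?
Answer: Rational(-405549, 1369) ≈ -296.24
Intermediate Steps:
Function('k')(t) = Pow(t, 2)
Function('K')(A, M) = Add(6, Mul(-1, A), Mul(-2, M)) (Function('K')(A, M) = Add(6, Mul(-1, Add(Add(A, M), M))) = Add(6, Mul(-1, Add(A, Mul(2, M)))) = Add(6, Add(Mul(-1, A), Mul(-2, M))) = Add(6, Mul(-1, A), Mul(-2, M)))
Mul(405549, Pow(Function('K')(Function('k')(27), 323), -1)) = Mul(405549, Pow(Add(6, Mul(-1, Pow(27, 2)), Mul(-2, 323)), -1)) = Mul(405549, Pow(Add(6, Mul(-1, 729), -646), -1)) = Mul(405549, Pow(Add(6, -729, -646), -1)) = Mul(405549, Pow(-1369, -1)) = Mul(405549, Rational(-1, 1369)) = Rational(-405549, 1369)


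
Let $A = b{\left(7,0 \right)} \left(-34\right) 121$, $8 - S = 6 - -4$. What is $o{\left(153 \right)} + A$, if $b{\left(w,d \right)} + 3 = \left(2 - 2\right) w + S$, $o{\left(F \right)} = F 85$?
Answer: $33575$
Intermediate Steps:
$S = -2$ ($S = 8 - \left(6 - -4\right) = 8 - \left(6 + 4\right) = 8 - 10 = -2$)
$o{\left(F \right)} = 85 F$
$b{\left(w,d \right)} = -5$ ($b{\left(w,d \right)} = -3 + \left(\left(2 - 2\right) w - 2\right) = -3 - \left(2 + 0 w\right) = -3 + \left(0 - 2\right) = -3 - 2 = -5$)
$A = 20570$ ($A = \left(-5\right) \left(-34\right) 121 = 170 \cdot 121 = 20570$)
$o{\left(153 \right)} + A = 85 \cdot 153 + 20570 = 13005 + 20570 = 33575$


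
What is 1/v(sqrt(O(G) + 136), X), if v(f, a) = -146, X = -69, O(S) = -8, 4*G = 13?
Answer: -1/146 ≈ -0.0068493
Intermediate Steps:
G = 13/4 (G = (1/4)*13 = 13/4 ≈ 3.2500)
1/v(sqrt(O(G) + 136), X) = 1/(-146) = -1/146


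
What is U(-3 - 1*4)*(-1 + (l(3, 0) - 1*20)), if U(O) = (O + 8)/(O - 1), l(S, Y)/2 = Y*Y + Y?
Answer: 21/8 ≈ 2.6250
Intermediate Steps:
l(S, Y) = 2*Y + 2*Y² (l(S, Y) = 2*(Y*Y + Y) = 2*(Y² + Y) = 2*(Y + Y²) = 2*Y + 2*Y²)
U(O) = (8 + O)/(-1 + O)
U(-3 - 1*4)*(-1 + (l(3, 0) - 1*20)) = ((8 + (-3 - 1*4))/(-1 + (-3 - 1*4)))*(-1 + (2*0*(1 + 0) - 1*20)) = ((8 + (-3 - 4))/(-1 + (-3 - 4)))*(-1 + (2*0*1 - 20)) = ((8 - 7)/(-1 - 7))*(-1 + (0 - 20)) = (1/(-8))*(-1 - 20) = -⅛*1*(-21) = -⅛*(-21) = 21/8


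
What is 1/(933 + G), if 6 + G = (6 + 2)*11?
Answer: 1/1015 ≈ 0.00098522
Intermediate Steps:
G = 82 (G = -6 + (6 + 2)*11 = -6 + 8*11 = -6 + 88 = 82)
1/(933 + G) = 1/(933 + 82) = 1/1015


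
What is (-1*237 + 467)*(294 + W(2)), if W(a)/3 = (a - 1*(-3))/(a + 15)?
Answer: 1152990/17 ≈ 67823.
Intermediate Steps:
W(a) = 3*(3 + a)/(15 + a) (W(a) = 3*((a - 1*(-3))/(a + 15)) = 3*((a + 3)/(15 + a)) = 3*((3 + a)/(15 + a)) = 3*(3 + a)/(15 + a))
(-1*237 + 467)*(294 + W(2)) = (-1*237 + 467)*(294 + 3*(3 + 2)/(15 + 2)) = (-237 + 467)*(294 + 3*5/17) = 230*(294 + 3*(1/17)*5) = 230*(294 + 15/17) = 230*(5013/17) = 1152990/17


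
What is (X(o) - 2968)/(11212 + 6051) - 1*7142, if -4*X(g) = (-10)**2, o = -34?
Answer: -123295339/17263 ≈ -7142.2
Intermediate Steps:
X(g) = -25 (X(g) = -1/4*(-10)**2 = -1/4*100 = -25)
(X(o) - 2968)/(11212 + 6051) - 1*7142 = (-25 - 2968)/(11212 + 6051) - 1*7142 = -2993/17263 - 7142 = -123295339/17263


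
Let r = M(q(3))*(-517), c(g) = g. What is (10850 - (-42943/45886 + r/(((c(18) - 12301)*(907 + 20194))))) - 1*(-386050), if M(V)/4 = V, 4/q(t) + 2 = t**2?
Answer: 33042116116968089791/83250285226766 ≈ 3.9690e+5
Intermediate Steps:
q(t) = 4/(-2 + t**2)
M(V) = 4*V
r = -8272/7 (r = (4*(4/(-2 + 3**2)))*(-517) = (4*(4/(-2 + 9)))*(-517) = (4*(4/7))*(-517) = (16/7)*(-517) = -8272/7 ≈ -1181.7)
(10850 - (-42943/45886 + r/(((c(18) - 12301)*(907 + 20194))))) - 1*(-386050) = (10850 - (-42943/45886 - 8272*1/((18 - 12301)*(907 + 20194))/7)) - 1*(-386050) = (10850 - (-42943*1/45886 - 8272/(7*((-12283*21101))))) + 386050 = (10850 - (-42943/45886 - 8272/7/(-259183583))) + 386050 = (10850 - (-42943/45886 - 8272/7*(-1/259183583))) + 386050 = (10850 - (-42943/45886 + 8272/1814285081)) + 386050 = (10850 - 1*(-77910464664391/83250285226766)) + 386050 = (10850 + 77910464664391/83250285226766) + 386050 = 903343505175075491/83250285226766 + 386050 = 33042116116968089791/83250285226766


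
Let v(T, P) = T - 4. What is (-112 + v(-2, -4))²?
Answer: 13924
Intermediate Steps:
v(T, P) = -4 + T
(-112 + v(-2, -4))² = (-112 + (-4 - 2))² = (-112 - 6)² = (-118)² = 13924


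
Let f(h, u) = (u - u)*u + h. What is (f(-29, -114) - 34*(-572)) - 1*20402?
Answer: -983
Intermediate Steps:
f(h, u) = h (f(h, u) = 0*u + h = 0 + h = h)
(f(-29, -114) - 34*(-572)) - 1*20402 = (-29 - 34*(-572)) - 1*20402 = (-29 - 1*(-19448)) - 20402 = (-29 + 19448) - 20402 = 19419 - 20402 = -983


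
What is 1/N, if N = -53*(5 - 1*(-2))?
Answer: -1/371 ≈ -0.0026954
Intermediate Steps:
N = -371 (N = -53*(5 + 2) = -53*7 = -371)
1/N = 1/(-371) = -1/371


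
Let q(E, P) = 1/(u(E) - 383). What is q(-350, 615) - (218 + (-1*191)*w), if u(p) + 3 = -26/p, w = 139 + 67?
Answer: 2642587561/67537 ≈ 39128.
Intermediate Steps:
w = 206
u(p) = -3 - 26/p
q(E, P) = 1/(-386 - 26/E) (q(E, P) = 1/((-3 - 26/E) - 383) = 1/(-386 - 26/E))
q(-350, 615) - (218 + (-1*191)*w) = -1*(-350)/(26 + 386*(-350)) - (218 - 1*191*206) = -1*(-350)/(26 - 135100) - (218 - 191*206) = -1*(-350)/(-135074) - (218 - 39346) = -1*(-350)*(-1/135074) - 1*(-39128) = -175/67537 + 39128 = 2642587561/67537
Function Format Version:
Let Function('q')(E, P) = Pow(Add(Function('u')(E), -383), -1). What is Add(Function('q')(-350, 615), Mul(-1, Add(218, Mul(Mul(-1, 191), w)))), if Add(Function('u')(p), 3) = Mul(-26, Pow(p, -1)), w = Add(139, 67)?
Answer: Rational(2642587561, 67537) ≈ 39128.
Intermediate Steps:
w = 206
Function('u')(p) = Add(-3, Mul(-26, Pow(p, -1)))
Function('q')(E, P) = Pow(Add(-386, Mul(-26, Pow(E, -1))), -1) (Function('q')(E, P) = Pow(Add(Add(-3, Mul(-26, Pow(E, -1))), -383), -1) = Pow(Add(-386, Mul(-26, Pow(E, -1))), -1))
Add(Function('q')(-350, 615), Mul(-1, Add(218, Mul(Mul(-1, 191), w)))) = Add(Mul(-1, -350, Pow(Add(26, Mul(386, -350)), -1)), Mul(-1, Add(218, Mul(Mul(-1, 191), 206)))) = Add(Mul(-1, -350, Pow(Add(26, -135100), -1)), Mul(-1, Add(218, Mul(-191, 206)))) = Add(Mul(-1, -350, Pow(-135074, -1)), Mul(-1, Add(218, -39346))) = Add(Mul(-1, -350, Rational(-1, 135074)), Mul(-1, -39128)) = Add(Rational(-175, 67537), 39128) = Rational(2642587561, 67537)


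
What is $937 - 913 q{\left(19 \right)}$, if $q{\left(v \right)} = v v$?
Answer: $-328656$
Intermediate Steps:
$q{\left(v \right)} = v^{2}$
$937 - 913 q{\left(19 \right)} = 937 - 913 \cdot 19^{2} = 937 - 329593 = -328656$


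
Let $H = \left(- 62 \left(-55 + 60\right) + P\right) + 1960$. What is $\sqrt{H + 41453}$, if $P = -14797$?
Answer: $\sqrt{28306} \approx 168.24$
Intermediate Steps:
$H = -13147$ ($H = \left(- 62 \left(-55 + 60\right) - 14797\right) + 1960 = \left(\left(-62\right) 5 - 14797\right) + 1960 = \left(-310 - 14797\right) + 1960 = -15107 + 1960 = -13147$)
$\sqrt{H + 41453} = \sqrt{-13147 + 41453} = \sqrt{28306}$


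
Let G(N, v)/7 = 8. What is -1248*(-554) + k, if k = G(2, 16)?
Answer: 691448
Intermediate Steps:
G(N, v) = 56 (G(N, v) = 7*8 = 56)
k = 56
-1248*(-554) + k = -1248*(-554) + 56 = 691392 + 56 = 691448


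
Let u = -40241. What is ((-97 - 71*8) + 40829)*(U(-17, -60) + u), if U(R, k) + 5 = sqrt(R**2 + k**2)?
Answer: -1616440344 + 40164*sqrt(3889) ≈ -1.6139e+9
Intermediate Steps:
U(R, k) = -5 + sqrt(R**2 + k**2)
((-97 - 71*8) + 40829)*(U(-17, -60) + u) = ((-97 - 71*8) + 40829)*((-5 + sqrt((-17)**2 + (-60)**2)) - 40241) = ((-97 - 568) + 40829)*((-5 + sqrt(289 + 3600)) - 40241) = (-665 + 40829)*((-5 + sqrt(3889)) - 40241) = 40164*(-40246 + sqrt(3889)) = -1616440344 + 40164*sqrt(3889)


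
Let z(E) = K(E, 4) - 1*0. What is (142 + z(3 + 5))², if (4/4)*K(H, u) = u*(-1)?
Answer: 19044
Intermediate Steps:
K(H, u) = -u (K(H, u) = u*(-1) = -u)
z(E) = -4 (z(E) = -1*4 - 1*0 = -4 + 0 = -4)
(142 + z(3 + 5))² = (142 - 4)² = 138² = 19044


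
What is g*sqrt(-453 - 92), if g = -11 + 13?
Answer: 2*I*sqrt(545) ≈ 46.69*I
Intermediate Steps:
g = 2
g*sqrt(-453 - 92) = 2*sqrt(-453 - 92) = 2*sqrt(-545) = 2*(I*sqrt(545)) = 2*I*sqrt(545)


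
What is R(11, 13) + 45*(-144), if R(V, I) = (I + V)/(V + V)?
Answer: -71268/11 ≈ -6478.9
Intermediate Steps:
R(V, I) = (I + V)/(2*V) (R(V, I) = (I + V)/((2*V)) = (I + V)*(1/(2*V)) = (I + V)/(2*V))
R(11, 13) + 45*(-144) = (1/2)*(13 + 11)/11 + 45*(-144) = (1/2)*(1/11)*24 - 6480 = 12/11 - 6480 = -71268/11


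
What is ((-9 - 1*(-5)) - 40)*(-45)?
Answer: 1980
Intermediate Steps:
((-9 - 1*(-5)) - 40)*(-45) = ((-9 + 5) - 40)*(-45) = (-4 - 40)*(-45) = -44*(-45) = 1980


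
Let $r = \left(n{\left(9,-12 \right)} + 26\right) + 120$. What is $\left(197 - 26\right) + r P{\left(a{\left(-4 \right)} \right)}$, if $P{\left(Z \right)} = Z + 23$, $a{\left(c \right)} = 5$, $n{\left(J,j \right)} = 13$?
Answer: $4623$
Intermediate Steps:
$P{\left(Z \right)} = 23 + Z$
$r = 159$ ($r = \left(13 + 26\right) + 120 = 39 + 120 = 159$)
$\left(197 - 26\right) + r P{\left(a{\left(-4 \right)} \right)} = \left(197 - 26\right) + 159 \left(23 + 5\right) = 171 + 159 \cdot 28 = 171 + 4452 = 4623$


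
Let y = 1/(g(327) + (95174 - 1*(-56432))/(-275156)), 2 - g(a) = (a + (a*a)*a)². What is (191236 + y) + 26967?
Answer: 5243319328932847675337309/24029547389049864921 ≈ 2.1820e+5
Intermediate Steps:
g(a) = 2 - (a + a³)² (g(a) = 2 - (a + (a*a)*a)² = 2 - (a + a²*a)² = 2 - (a + a³)²)
y = -19654/24029547389049864921 (y = 1/((2 - 1*327²*(1 + 327²)²) + (95174 - 1*(-56432))/(-275156)) = 1/((2 - 1*106929*(1 + 106929)²) + (95174 + 56432)*(-1/275156)) = 1/((2 - 1*106929*106930²) + 151606*(-1/275156)) = 1/((2 - 1*106929*11434024900) - 10829/19654) = 1/((2 - 1222628848532100) - 10829/19654) = 1/(-1222628848532098 - 10829/19654) = 1/(-24029547389049864921/19654) = -19654/24029547389049864921 ≈ -8.1791e-16)
(191236 + y) + 26967 = (191236 - 19654/24029547389049864921) + 26967 = 4595314524492339968012702/24029547389049864921 + 26967 = 5243319328932847675337309/24029547389049864921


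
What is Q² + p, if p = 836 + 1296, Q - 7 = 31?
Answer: 3576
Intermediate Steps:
Q = 38 (Q = 7 + 31 = 38)
p = 2132
Q² + p = 38² + 2132 = 1444 + 2132 = 3576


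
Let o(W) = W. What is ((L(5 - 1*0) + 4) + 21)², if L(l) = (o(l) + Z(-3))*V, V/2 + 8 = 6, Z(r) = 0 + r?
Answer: 289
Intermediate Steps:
Z(r) = r
V = -4 (V = -16 + 2*6 = -16 + 12 = -4)
L(l) = 12 - 4*l (L(l) = (l - 3)*(-4) = (-3 + l)*(-4) = 12 - 4*l)
((L(5 - 1*0) + 4) + 21)² = (((12 - 4*(5 - 1*0)) + 4) + 21)² = (((12 - 4*(5 + 0)) + 4) + 21)² = (((12 - 4*5) + 4) + 21)² = (((12 - 20) + 4) + 21)² = ((-8 + 4) + 21)² = (-4 + 21)² = 17² = 289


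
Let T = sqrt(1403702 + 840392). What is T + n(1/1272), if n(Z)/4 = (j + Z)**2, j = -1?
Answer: 1615441/404496 + sqrt(2244094) ≈ 1502.0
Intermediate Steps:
T = sqrt(2244094) ≈ 1498.0
n(Z) = 4*(-1 + Z)**2
T + n(1/1272) = sqrt(2244094) + 4*(-1 + 1/1272)**2 = sqrt(2244094) + 4*(-1271/1272)**2 = sqrt(2244094) + 4*(1615441/1617984) = sqrt(2244094) + 1615441/404496 = 1615441/404496 + sqrt(2244094)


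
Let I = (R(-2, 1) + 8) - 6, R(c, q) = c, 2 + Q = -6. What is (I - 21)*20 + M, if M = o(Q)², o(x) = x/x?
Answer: -419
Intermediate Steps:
Q = -8 (Q = -2 - 6 = -8)
o(x) = 1
M = 1 (M = 1² = 1)
I = 0 (I = (-2 + 8) - 6 = 6 - 6 = 0)
(I - 21)*20 + M = (0 - 21)*20 + 1 = -21*20 + 1 = -420 + 1 = -419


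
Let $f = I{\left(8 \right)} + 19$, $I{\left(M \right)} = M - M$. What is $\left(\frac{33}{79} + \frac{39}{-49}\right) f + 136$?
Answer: $\frac{498640}{3871} \approx 128.81$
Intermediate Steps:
$I{\left(M \right)} = 0$
$f = 19$ ($f = 0 + 19 = 19$)
$\left(\frac{33}{79} + \frac{39}{-49}\right) f + 136 = \left(\frac{33}{79} + \frac{39}{-49}\right) 19 + 136 = \left(33 \cdot \frac{1}{79} + 39 \left(- \frac{1}{49}\right)\right) 19 + 136 = \left(\frac{33}{79} - \frac{39}{49}\right) 19 + 136 = \left(- \frac{1464}{3871}\right) 19 + 136 = - \frac{27816}{3871} + 136 = \frac{498640}{3871}$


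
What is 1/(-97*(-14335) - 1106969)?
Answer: 1/283526 ≈ 3.5270e-6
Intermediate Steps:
1/(-97*(-14335) - 1106969) = 1/(1390495 - 1106969) = 1/283526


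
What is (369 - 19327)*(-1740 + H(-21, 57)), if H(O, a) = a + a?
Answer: 30825708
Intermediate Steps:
H(O, a) = 2*a
(369 - 19327)*(-1740 + H(-21, 57)) = (369 - 19327)*(-1740 + 2*57) = -18958*(-1740 + 114) = -18958*(-1626) = 30825708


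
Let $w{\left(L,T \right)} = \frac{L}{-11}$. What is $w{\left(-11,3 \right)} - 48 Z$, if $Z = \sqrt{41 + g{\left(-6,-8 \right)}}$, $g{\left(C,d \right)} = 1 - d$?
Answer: $1 - 240 \sqrt{2} \approx -338.41$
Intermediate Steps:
$w{\left(L,T \right)} = - \frac{L}{11}$ ($w{\left(L,T \right)} = L \left(- \frac{1}{11}\right) = - \frac{L}{11}$)
$Z = 5 \sqrt{2}$ ($Z = \sqrt{41 + \left(1 - -8\right)} = \sqrt{41 + \left(1 + 8\right)} = \sqrt{41 + 9} = \sqrt{50} = 5 \sqrt{2} \approx 7.0711$)
$w{\left(-11,3 \right)} - 48 Z = \left(- \frac{1}{11}\right) \left(-11\right) - 48 \cdot 5 \sqrt{2} = 1 - 240 \sqrt{2}$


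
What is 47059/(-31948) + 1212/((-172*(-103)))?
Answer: -198744067/141497692 ≈ -1.4046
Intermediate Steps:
47059/(-31948) + 1212/((-172*(-103))) = 47059*(-1/31948) + 1212/17716 = -47059/31948 + 1212*(1/17716) = -47059/31948 + 303/4429 = -198744067/141497692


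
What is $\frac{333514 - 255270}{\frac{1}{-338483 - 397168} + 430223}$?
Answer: $\frac{14390069211}{79123495043} \approx 0.18187$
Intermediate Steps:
$\frac{333514 - 255270}{\frac{1}{-338483 - 397168} + 430223} = \frac{78244}{\frac{1}{-735651} + 430223} = \frac{78244}{- \frac{1}{735651} + 430223} = \frac{78244}{\frac{316493980172}{735651}} = 78244 \cdot \frac{735651}{316493980172} = \frac{14390069211}{79123495043}$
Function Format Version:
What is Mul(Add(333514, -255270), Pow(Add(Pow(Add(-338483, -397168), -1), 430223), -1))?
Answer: Rational(14390069211, 79123495043) ≈ 0.18187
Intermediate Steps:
Mul(Add(333514, -255270), Pow(Add(Pow(Add(-338483, -397168), -1), 430223), -1)) = Mul(78244, Pow(Add(Pow(-735651, -1), 430223), -1)) = Mul(78244, Pow(Add(Rational(-1, 735651), 430223), -1)) = Mul(78244, Pow(Rational(316493980172, 735651), -1)) = Mul(78244, Rational(735651, 316493980172)) = Rational(14390069211, 79123495043)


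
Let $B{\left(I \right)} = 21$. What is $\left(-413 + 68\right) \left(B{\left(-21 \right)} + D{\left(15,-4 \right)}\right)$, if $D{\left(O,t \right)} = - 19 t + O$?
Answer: $-38640$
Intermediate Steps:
$D{\left(O,t \right)} = O - 19 t$
$\left(-413 + 68\right) \left(B{\left(-21 \right)} + D{\left(15,-4 \right)}\right) = \left(-413 + 68\right) \left(21 + \left(15 - -76\right)\right) = - 345 \left(21 + \left(15 + 76\right)\right) = - 345 \left(21 + 91\right) = \left(-345\right) 112 = -38640$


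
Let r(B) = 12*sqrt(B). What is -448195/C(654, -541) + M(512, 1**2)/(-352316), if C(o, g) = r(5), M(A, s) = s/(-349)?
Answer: 1/122958284 - 89639*sqrt(5)/12 ≈ -16703.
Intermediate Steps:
M(A, s) = -s/349 (M(A, s) = s*(-1/349) = -s/349)
C(o, g) = 12*sqrt(5)
-448195/C(654, -541) + M(512, 1**2)/(-352316) = -448195*sqrt(5)/60 - 1/349*1**2/(-352316) = -89639*sqrt(5)/12 - 1/349*1*(-1/352316) = -89639*sqrt(5)/12 - 1/349*(-1/352316) = -89639*sqrt(5)/12 + 1/122958284 = 1/122958284 - 89639*sqrt(5)/12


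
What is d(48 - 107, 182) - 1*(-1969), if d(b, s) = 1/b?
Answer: 116170/59 ≈ 1969.0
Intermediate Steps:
d(48 - 107, 182) - 1*(-1969) = 1/(48 - 107) - 1*(-1969) = 1/(-59) + 1969 = -1/59 + 1969 = 116170/59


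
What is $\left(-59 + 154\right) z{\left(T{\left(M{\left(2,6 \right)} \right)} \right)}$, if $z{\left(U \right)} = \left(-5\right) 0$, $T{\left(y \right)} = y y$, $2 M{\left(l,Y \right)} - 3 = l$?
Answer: $0$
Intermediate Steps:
$M{\left(l,Y \right)} = \frac{3}{2} + \frac{l}{2}$
$T{\left(y \right)} = y^{2}$
$z{\left(U \right)} = 0$
$\left(-59 + 154\right) z{\left(T{\left(M{\left(2,6 \right)} \right)} \right)} = \left(-59 + 154\right) 0 = 95 \cdot 0 = 0$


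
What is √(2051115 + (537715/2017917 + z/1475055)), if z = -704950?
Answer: 4*√515038983464314730037795/2004403071 ≈ 1432.2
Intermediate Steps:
√(2051115 + (537715/2017917 + z/1475055)) = √(2051115 + (537715/2017917 - 704950/1475055)) = √(2051115 + (537715*(1/2017917) - 704950*1/1475055)) = √(2051115 + (537715/2017917 - 140990/295011)) = √(2051115 - 4662010295/22048433781) = √(45223868592705520/22048433781) = 4*√515038983464314730037795/2004403071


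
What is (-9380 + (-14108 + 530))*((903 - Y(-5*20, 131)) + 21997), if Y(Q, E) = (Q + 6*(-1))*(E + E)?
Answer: -1163327776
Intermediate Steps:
Y(Q, E) = 2*E*(-6 + Q) (Y(Q, E) = (Q - 6)*(2*E) = (-6 + Q)*(2*E) = 2*E*(-6 + Q))
(-9380 + (-14108 + 530))*((903 - Y(-5*20, 131)) + 21997) = (-9380 + (-14108 + 530))*((903 - 2*131*(-6 - 5*20)) + 21997) = (-9380 - 13578)*((903 - 2*131*(-6 - 100)) + 21997) = -22958*((903 - 2*131*(-106)) + 21997) = -22958*((903 - 1*(-27772)) + 21997) = -22958*((903 + 27772) + 21997) = -22958*(28675 + 21997) = -22958*50672 = -1163327776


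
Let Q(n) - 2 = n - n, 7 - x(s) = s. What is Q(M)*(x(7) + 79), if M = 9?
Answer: 158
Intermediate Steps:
x(s) = 7 - s
Q(n) = 2 (Q(n) = 2 + (n - n) = 2 + 0 = 2)
Q(M)*(x(7) + 79) = 2*((7 - 1*7) + 79) = 2*((7 - 7) + 79) = 2*(0 + 79) = 2*79 = 158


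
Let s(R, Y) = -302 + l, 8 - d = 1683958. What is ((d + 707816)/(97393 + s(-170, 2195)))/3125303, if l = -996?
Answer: -976134/300325991785 ≈ -3.2502e-6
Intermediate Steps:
d = -1683950 (d = 8 - 1*1683958 = 8 - 1683958 = -1683950)
s(R, Y) = -1298 (s(R, Y) = -302 - 996 = -1298)
((d + 707816)/(97393 + s(-170, 2195)))/3125303 = ((-1683950 + 707816)/(97393 - 1298))/3125303 = -976134/96095*(1/3125303) = -976134*1/96095*(1/3125303) = -976134/96095*1/3125303 = -976134/300325991785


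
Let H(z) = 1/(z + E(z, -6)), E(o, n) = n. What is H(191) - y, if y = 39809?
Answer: -7364664/185 ≈ -39809.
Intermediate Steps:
H(z) = 1/(-6 + z) (H(z) = 1/(z - 6) = 1/(-6 + z))
H(191) - y = 1/(-6 + 191) - 1*39809 = 1/185 - 39809 = -7364664/185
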